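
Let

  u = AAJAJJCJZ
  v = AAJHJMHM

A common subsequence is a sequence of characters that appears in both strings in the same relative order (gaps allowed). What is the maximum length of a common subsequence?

4

Taking A [1,1], A [2,2], J [3,3], J [5,5] gives a common subsequence of length 4. Since dp[9][8] = 4, nothing longer is possible.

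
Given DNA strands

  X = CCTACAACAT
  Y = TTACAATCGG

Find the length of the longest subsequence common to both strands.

6

Match T (X #3, Y #2), then A (X #4, Y #3), then C (X #5, Y #4), then A (X #6, Y #5), then A (X #7, Y #6), then C (X #8, Y #8) — 6 bases in the same relative order in both. Since dp[10][10] = 6, nothing longer is possible.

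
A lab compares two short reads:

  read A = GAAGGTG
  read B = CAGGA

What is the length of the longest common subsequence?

Let dp[i][j] be the LCS length of the first i bases of read A and the first j bases of read B. dp[i][j] = dp[i-1][j-1]+1 when the i-th and j-th bases match, else max(dp[i-1][j], dp[i][j-1]).
    ·  C  A  G  G  A
 ·  0  0  0  0  0  0
 G  0  0  0  1  1  1
 A  0  0  1  1  1  2
 A  0  0  1  1  1  2
 G  0  0  1  2  2  2
 G  0  0  1  2  3  3
 T  0  0  1  2  3  3
 G  0  0  1  2  3  3
dp[7][5] = 3. One LCS (by backtracking along matches): AGG.

3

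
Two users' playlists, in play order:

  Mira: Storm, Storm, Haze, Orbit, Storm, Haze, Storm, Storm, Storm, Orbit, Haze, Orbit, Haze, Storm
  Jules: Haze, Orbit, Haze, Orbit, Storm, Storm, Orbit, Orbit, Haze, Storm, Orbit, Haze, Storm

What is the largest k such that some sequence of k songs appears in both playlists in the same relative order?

Pick Haze at Mira[3]=Jules[1], then Orbit at Mira[4]=Jules[2], then Haze at Mira[6]=Jules[3], then Storm at Mira[7]=Jules[5], then Storm at Mira[8]=Jules[6], then Orbit at Mira[10]=Jules[8], then Haze at Mira[11]=Jules[9], then Orbit at Mira[12]=Jules[11], then Haze at Mira[13]=Jules[12], then Storm at Mira[14]=Jules[13]; all 10 songs appear in both, in order, and the DP table's final entry dp[14][13] is also 10, so no common subsequence is longer.

10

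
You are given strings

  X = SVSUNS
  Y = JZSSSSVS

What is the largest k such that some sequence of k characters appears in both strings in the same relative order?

Let dp[i][j] be the LCS length of the first i characters of X and the first j characters of Y. dp[i][j] = dp[i-1][j-1]+1 when the i-th and j-th characters match, else max(dp[i-1][j], dp[i][j-1]).
    ·  J  Z  S  S  S  S  V  S
 ·  0  0  0  0  0  0  0  0  0
 S  0  0  0  1  1  1  1  1  1
 V  0  0  0  1  1  1  1  2  2
 S  0  0  0  1  2  2  2  2  3
 U  0  0  0  1  2  2  2  2  3
 N  0  0  0  1  2  2  2  2  3
 S  0  0  0  1  2  3  3  3  3
dp[6][8] = 3. One LCS (by backtracking along matches): SVS.

3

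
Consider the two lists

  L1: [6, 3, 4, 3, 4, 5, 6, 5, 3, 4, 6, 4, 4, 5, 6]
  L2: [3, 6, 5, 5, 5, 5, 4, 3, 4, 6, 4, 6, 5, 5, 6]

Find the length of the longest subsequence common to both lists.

Pick 6 [1,2], then 4 [3,7], then 3 [4,8], then 4 [5,9], then 6 [7,10], then 4 [10,11], then 6 [11,12], then 5 [14,14], then 6 [15,15]; all 9 values appear in both, in order. Since dp[15][15] = 9, nothing longer is possible.

9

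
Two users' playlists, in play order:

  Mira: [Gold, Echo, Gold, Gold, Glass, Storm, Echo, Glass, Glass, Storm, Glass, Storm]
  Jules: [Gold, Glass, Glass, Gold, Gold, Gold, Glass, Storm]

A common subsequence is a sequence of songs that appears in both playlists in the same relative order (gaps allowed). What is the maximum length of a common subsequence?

Match Gold (Mira #1, Jules #4); then Gold (Mira #3, Jules #5); then Gold (Mira #4, Jules #6); then Glass (Mira #11, Jules #7); then Storm (Mira #12, Jules #8) — 5 songs in the same relative order in both. Since dp[12][8] = 5, nothing longer is possible.

5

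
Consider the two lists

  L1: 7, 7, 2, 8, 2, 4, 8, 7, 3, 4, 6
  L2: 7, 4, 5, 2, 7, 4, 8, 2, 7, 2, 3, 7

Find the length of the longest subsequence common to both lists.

Pick 7 [1,1]; then 7 [2,5]; then 8 [4,7]; then 2 [5,8]; then 7 [8,9]; then 3 [9,11]; all 6 values appear in both, in order. dp[11][12] = 6 confirms this is the maximum.

6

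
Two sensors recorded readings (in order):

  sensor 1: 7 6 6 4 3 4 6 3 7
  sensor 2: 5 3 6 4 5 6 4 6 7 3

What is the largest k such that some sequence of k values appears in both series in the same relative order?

5

Let dp[i][j] be the LCS length of the first i values of sensor 1 and the first j values of sensor 2. dp[i][j] = dp[i-1][j-1]+1 when the i-th and j-th values match, else max(dp[i-1][j], dp[i][j-1]).
    ·  5  3  6  4  5  6  4  6  7  3
 ·  0  0  0  0  0  0  0  0  0  0  0
 7  0  0  0  0  0  0  0  0  0  1  1
 6  0  0  0  1  1  1  1  1  1  1  1
 6  0  0  0  1  1  1  2  2  2  2  2
 4  0  0  0  1  2  2  2  3  3  3  3
 3  0  0  1  1  2  2  2  3  3  3  4
 4  0  0  1  1  2  2  2  3  3  3  4
 6  0  0  1  2  2  2  3  3  4  4  4
 3  0  0  1  2  2  2  3  3  4  4  5
 7  0  0  1  2  2  2  3  3  4  5  5
dp[9][10] = 5. One LCS (by backtracking along matches): 6, 6, 4, 6, 3.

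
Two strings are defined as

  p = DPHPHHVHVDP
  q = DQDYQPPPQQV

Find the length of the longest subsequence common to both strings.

One common subsequence of length 4: D (p #1, q #3); then P (p #2, q #7); then P (p #4, q #8); then V (p #9, q #11), and the DP table's final entry dp[11][11] is also 4, so no common subsequence is longer.

4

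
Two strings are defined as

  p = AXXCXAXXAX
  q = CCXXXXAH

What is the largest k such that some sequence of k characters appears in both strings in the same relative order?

Taking X [3,3], then X [5,4], then X [7,5], then X [8,6], then A [9,7] gives a common subsequence of length 5. Since dp[10][8] = 5, nothing longer is possible.

5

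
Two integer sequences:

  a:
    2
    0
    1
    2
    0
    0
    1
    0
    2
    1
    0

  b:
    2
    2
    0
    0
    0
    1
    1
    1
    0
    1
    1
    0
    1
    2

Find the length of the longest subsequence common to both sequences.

8

One common subsequence of length 8: 2 at a[1]=b[2] → 0 at a[2]=b[3] → 0 at a[5]=b[4] → 0 at a[6]=b[5] → 1 at a[7]=b[8] → 0 at a[8]=b[9] → 1 at a[10]=b[11] → 0 at a[11]=b[12]. The LCS DP gives dp[11][14] = 8, so this is optimal.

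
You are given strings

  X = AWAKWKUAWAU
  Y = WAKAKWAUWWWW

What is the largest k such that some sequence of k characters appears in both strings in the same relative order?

7

Pick W (X #2, Y #1), A (X #3, Y #2), K (X #4, Y #3), K (X #6, Y #5), W (X #9, Y #6), A (X #10, Y #7), U (X #11, Y #8); all 7 characters appear in both, in order. Since dp[11][12] = 7, nothing longer is possible.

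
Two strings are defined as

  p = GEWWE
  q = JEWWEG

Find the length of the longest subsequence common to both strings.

4

Pick E [2,2], then W [3,3], then W [4,4], then E [5,5]; all 4 characters appear in both, in order. The LCS DP gives dp[5][6] = 4, so this is optimal.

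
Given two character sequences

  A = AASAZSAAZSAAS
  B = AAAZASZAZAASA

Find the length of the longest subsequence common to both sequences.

Pick A [1,1], then A [2,2], then A [4,3], then Z [5,4], then S [6,6], then A [8,8], then Z [9,9], then A [11,10], then A [12,11], then S [13,12]; all 10 characters appear in both, in order. The LCS DP gives dp[13][13] = 10, so this is optimal.

10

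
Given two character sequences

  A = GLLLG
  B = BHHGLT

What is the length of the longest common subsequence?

Let dp[i][j] be the LCS length of the first i characters of A and the first j characters of B. dp[i][j] = dp[i-1][j-1]+1 when the i-th and j-th characters match, else max(dp[i-1][j], dp[i][j-1]).
    ·  B  H  H  G  L  T
 ·  0  0  0  0  0  0  0
 G  0  0  0  0  1  1  1
 L  0  0  0  0  1  2  2
 L  0  0  0  0  1  2  2
 L  0  0  0  0  1  2  2
 G  0  0  0  0  1  2  2
dp[5][6] = 2. One LCS (by backtracking along matches): GL.

2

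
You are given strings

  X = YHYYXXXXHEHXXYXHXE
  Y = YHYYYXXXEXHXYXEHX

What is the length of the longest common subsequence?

14

Match Y (X #1, Y #1) → H (X #2, Y #2) → Y (X #3, Y #4) → Y (X #4, Y #5) → X (X #5, Y #6) → X (X #6, Y #7) → X (X #7, Y #8) → X (X #8, Y #10) → H (X #11, Y #11) → X (X #13, Y #12) → Y (X #14, Y #13) → X (X #15, Y #14) → H (X #16, Y #16) → X (X #17, Y #17) — 14 characters in the same relative order in both. The LCS DP gives dp[18][17] = 14, so this is optimal.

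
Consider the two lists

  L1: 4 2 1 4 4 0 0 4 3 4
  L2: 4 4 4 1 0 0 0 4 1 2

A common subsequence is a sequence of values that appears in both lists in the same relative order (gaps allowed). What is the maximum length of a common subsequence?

Pick 4 at L1[1]=L2[1]; then 4 at L1[4]=L2[2]; then 4 at L1[5]=L2[3]; then 0 at L1[6]=L2[6]; then 0 at L1[7]=L2[7]; then 4 at L1[8]=L2[8]; all 6 values appear in both, in order, and the DP table's final entry dp[10][10] is also 6, so no common subsequence is longer.

6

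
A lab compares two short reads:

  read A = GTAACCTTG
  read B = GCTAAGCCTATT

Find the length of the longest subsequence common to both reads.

Match G at read A[1]=read B[1] → T at read A[2]=read B[3] → A at read A[3]=read B[4] → A at read A[4]=read B[5] → C at read A[5]=read B[7] → C at read A[6]=read B[8] → T at read A[7]=read B[11] → T at read A[8]=read B[12] — 8 bases in the same relative order in both, and the DP table's final entry dp[9][12] is also 8, so no common subsequence is longer.

8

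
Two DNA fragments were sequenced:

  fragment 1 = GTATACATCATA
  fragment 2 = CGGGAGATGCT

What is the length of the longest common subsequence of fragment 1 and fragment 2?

6

Let dp[i][j] be the LCS length of the first i bases of fragment 1 and the first j bases of fragment 2. dp[i][j] = dp[i-1][j-1]+1 when the i-th and j-th bases match, else max(dp[i-1][j], dp[i][j-1]).
    ·  C  G  G  G  A  G  A  T  G  C  T
 ·  0  0  0  0  0  0  0  0  0  0  0  0
 G  0  0  1  1  1  1  1  1  1  1  1  1
 T  0  0  1  1  1  1  1  1  2  2  2  2
 A  0  0  1  1  1  2  2  2  2  2  2  2
 T  0  0  1  1  1  2  2  2  3  3  3  3
 A  0  0  1  1  1  2  2  3  3  3  3  3
 C  0  1  1  1  1  2  2  3  3  3  4  4
 A  0  1  1  1  1  2  2  3  3  3  4  4
 T  0  1  1  1  1  2  2  3  4  4  4  5
 C  0  1  1  1  1  2  2  3  4  4  5  5
 A  0  1  1  1  1  2  2  3  4  4  5  5
 T  0  1  1  1  1  2  2  3  4  4  5  6
 A  0  1  1  1  1  2  2  3  4  4  5  6
dp[12][11] = 6. One LCS (by backtracking along matches): GAATCT.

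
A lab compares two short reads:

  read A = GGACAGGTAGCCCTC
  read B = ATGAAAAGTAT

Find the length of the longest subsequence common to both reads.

Pick G [1,3], then A [3,6], then A [5,7], then G [7,8], then T [8,9], then A [9,10], then T [14,11]; all 7 bases appear in both, in order. dp[15][11] = 7 confirms this is the maximum.

7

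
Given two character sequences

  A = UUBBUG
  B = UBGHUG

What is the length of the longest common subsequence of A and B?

4

Let dp[i][j] be the LCS length of the first i characters of A and the first j characters of B. dp[i][j] = dp[i-1][j-1]+1 when the i-th and j-th characters match, else max(dp[i-1][j], dp[i][j-1]).
    ·  U  B  G  H  U  G
 ·  0  0  0  0  0  0  0
 U  0  1  1  1  1  1  1
 U  0  1  1  1  1  2  2
 B  0  1  2  2  2  2  2
 B  0  1  2  2  2  2  2
 U  0  1  2  2  2  3  3
 G  0  1  2  3  3  3  4
dp[6][6] = 4. One LCS (by backtracking along matches): UBUG.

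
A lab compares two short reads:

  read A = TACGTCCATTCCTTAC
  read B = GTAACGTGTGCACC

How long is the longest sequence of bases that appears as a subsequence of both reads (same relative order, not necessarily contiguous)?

One common subsequence of length 9: T at read A[1]=read B[2], then A at read A[2]=read B[4], then C at read A[3]=read B[5], then G at read A[4]=read B[8], then T at read A[5]=read B[9], then C at read A[7]=read B[11], then A at read A[8]=read B[12], then C at read A[12]=read B[13], then C at read A[16]=read B[14]. Since dp[16][14] = 9, nothing longer is possible.

9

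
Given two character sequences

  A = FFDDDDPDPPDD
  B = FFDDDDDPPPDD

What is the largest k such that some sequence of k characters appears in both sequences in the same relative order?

11

Pick F at A[1]=B[1] → F at A[2]=B[2] → D at A[3]=B[4] → D at A[4]=B[5] → D at A[5]=B[6] → D at A[6]=B[7] → P at A[7]=B[8] → P at A[9]=B[9] → P at A[10]=B[10] → D at A[11]=B[11] → D at A[12]=B[12]; all 11 characters appear in both, in order. dp[12][12] = 11 confirms this is the maximum.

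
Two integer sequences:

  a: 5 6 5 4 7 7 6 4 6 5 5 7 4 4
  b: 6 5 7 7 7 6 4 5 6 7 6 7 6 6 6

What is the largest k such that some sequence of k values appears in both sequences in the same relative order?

8

Taking 6 [2,1], 5 [3,2], 7 [5,4], 7 [6,5], 6 [7,6], 4 [8,7], 6 [9,11], 7 [12,12] gives a common subsequence of length 8, and the DP table's final entry dp[14][15] is also 8, so no common subsequence is longer.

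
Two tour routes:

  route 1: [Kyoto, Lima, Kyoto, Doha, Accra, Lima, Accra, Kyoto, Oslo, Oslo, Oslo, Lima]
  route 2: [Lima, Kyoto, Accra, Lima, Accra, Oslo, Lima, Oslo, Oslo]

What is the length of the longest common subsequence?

8

One common subsequence of length 8: Lima at route 1[2]=route 2[1]; then Kyoto at route 1[3]=route 2[2]; then Accra at route 1[5]=route 2[3]; then Lima at route 1[6]=route 2[4]; then Accra at route 1[7]=route 2[5]; then Oslo at route 1[9]=route 2[6]; then Oslo at route 1[10]=route 2[8]; then Oslo at route 1[11]=route 2[9]. Since dp[12][9] = 8, nothing longer is possible.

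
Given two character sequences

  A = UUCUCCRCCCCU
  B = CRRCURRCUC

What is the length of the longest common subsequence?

Taking C at A[3]=B[4] → U at A[4]=B[5] → R at A[7]=B[7] → C at A[8]=B[8] → C at A[11]=B[10] gives a common subsequence of length 5, and the DP table's final entry dp[12][10] is also 5, so no common subsequence is longer.

5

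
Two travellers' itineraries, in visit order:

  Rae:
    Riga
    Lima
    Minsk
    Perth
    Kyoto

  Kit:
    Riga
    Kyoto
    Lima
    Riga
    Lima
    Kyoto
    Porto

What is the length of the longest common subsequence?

Pick Riga (Rae #1, Kit #4) → Lima (Rae #2, Kit #5) → Kyoto (Rae #5, Kit #6); all 3 stops appear in both, in order, and the DP table's final entry dp[5][7] is also 3, so no common subsequence is longer.

3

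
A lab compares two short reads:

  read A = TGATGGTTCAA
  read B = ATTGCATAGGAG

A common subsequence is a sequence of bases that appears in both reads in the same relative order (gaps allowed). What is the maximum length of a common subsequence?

Pick T at read A[1]=read B[3]; then G at read A[2]=read B[4]; then A at read A[3]=read B[6]; then T at read A[4]=read B[7]; then G at read A[5]=read B[9]; then G at read A[6]=read B[10]; then A at read A[10]=read B[11]; all 7 bases appear in both, in order. dp[11][12] = 7 confirms this is the maximum.

7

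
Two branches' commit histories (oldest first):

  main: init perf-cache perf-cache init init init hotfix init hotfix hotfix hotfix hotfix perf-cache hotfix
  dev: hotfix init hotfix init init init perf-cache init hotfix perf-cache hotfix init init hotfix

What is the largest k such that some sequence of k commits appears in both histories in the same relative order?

Match init [1,2] → init [4,4] → init [5,5] → init [6,6] → init [8,8] → hotfix [9,9] → hotfix [10,11] → hotfix [14,14] — 8 commits in the same relative order in both, and the DP table's final entry dp[14][14] is also 8, so no common subsequence is longer.

8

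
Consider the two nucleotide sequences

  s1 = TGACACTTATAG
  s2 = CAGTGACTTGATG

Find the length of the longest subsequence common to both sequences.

Taking T (s1 #1, s2 #4), G (s1 #2, s2 #5), A (s1 #5, s2 #6), C (s1 #6, s2 #7), T (s1 #7, s2 #8), T (s1 #8, s2 #9), A (s1 #9, s2 #11), T (s1 #10, s2 #12), G (s1 #12, s2 #13) gives a common subsequence of length 9. dp[12][13] = 9 confirms this is the maximum.

9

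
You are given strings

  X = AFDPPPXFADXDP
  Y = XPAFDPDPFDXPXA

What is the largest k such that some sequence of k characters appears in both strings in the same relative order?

9

Taking A [1,3], then F [2,4], then D [3,5], then P [4,6], then P [6,8], then F [8,9], then D [10,10], then X [11,11], then P [13,12] gives a common subsequence of length 9. The LCS DP gives dp[13][14] = 9, so this is optimal.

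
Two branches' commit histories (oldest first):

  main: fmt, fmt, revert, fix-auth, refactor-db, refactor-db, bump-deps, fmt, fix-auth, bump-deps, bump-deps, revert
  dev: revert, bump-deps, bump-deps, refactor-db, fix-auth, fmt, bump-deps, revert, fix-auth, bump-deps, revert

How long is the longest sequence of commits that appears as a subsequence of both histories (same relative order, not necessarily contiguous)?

6

Match revert (main #3, dev #1) → fix-auth (main #4, dev #5) → bump-deps (main #7, dev #7) → fix-auth (main #9, dev #9) → bump-deps (main #11, dev #10) → revert (main #12, dev #11) — 6 commits in the same relative order in both. dp[12][11] = 6 confirms this is the maximum.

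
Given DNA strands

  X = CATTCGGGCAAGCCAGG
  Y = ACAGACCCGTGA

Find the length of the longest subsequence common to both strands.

8

One common subsequence of length 8: C [1,2] → A [2,3] → G [6,4] → C [9,6] → C [13,7] → C [14,8] → G [16,9] → G [17,11]. The LCS DP gives dp[17][12] = 8, so this is optimal.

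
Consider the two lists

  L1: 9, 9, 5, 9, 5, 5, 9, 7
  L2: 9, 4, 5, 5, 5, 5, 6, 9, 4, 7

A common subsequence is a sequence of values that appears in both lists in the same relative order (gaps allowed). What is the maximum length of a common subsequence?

6

Pick 9 (L1 #1, L2 #1), then 5 (L1 #3, L2 #4), then 5 (L1 #5, L2 #5), then 5 (L1 #6, L2 #6), then 9 (L1 #7, L2 #8), then 7 (L1 #8, L2 #10); all 6 values appear in both, in order. dp[8][10] = 6 confirms this is the maximum.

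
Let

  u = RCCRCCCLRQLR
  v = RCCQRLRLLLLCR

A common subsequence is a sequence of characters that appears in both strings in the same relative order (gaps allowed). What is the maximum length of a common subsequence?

One common subsequence of length 8: R [1,1]; then C [2,2]; then C [3,3]; then R [4,5]; then L [8,6]; then R [9,7]; then L [11,11]; then R [12,13]. Since dp[12][13] = 8, nothing longer is possible.

8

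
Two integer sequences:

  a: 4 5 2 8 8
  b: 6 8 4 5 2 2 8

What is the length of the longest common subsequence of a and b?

Let dp[i][j] be the LCS length of the first i values of a and the first j values of b. dp[i][j] = dp[i-1][j-1]+1 when the i-th and j-th values match, else max(dp[i-1][j], dp[i][j-1]).
    ·  6  8  4  5  2  2  8
 ·  0  0  0  0  0  0  0  0
 4  0  0  0  1  1  1  1  1
 5  0  0  0  1  2  2  2  2
 2  0  0  0  1  2  3  3  3
 8  0  0  1  1  2  3  3  4
 8  0  0  1  1  2  3  3  4
dp[5][7] = 4. One LCS (by backtracking along matches): 4, 5, 2, 8.

4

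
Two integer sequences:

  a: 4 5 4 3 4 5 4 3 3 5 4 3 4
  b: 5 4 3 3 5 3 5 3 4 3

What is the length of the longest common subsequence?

Let dp[i][j] be the LCS length of the first i values of a and the first j values of b. dp[i][j] = dp[i-1][j-1]+1 when the i-th and j-th values match, else max(dp[i-1][j], dp[i][j-1]).
    ·  5  4  3  3  5  3  5  3  4  3
 ·  0  0  0  0  0  0  0  0  0  0  0
 4  0  0  1  1  1  1  1  1  1  1  1
 5  0  1  1  1  1  2  2  2  2  2  2
 4  0  1  2  2  2  2  2  2  2  3  3
 3  0  1  2  3  3  3  3  3  3  3  4
 4  0  1  2  3  3  3  3  3  3  4  4
 5  0  1  2  3  3  4  4  4  4  4  4
 4  0  1  2  3  3  4  4  4  4  5  5
 3  0  1  2  3  4  4  5  5  5  5  6
 3  0  1  2  3  4  4  5  5  6  6  6
 5  0  1  2  3  4  5  5  6  6  6  6
 4  0  1  2  3  4  5  5  6  6  7  7
 3  0  1  2  3  4  5  6  6  7  7  8
 4  0  1  2  3  4  5  6  6  7  8  8
dp[13][10] = 8. One LCS (by backtracking along matches): 5, 4, 3, 5, 3, 3, 4, 3.

8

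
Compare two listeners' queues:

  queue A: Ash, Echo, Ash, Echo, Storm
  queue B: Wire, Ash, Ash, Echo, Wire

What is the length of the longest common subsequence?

3

Taking Ash [1,2], then Ash [3,3], then Echo [4,4] gives a common subsequence of length 3. The LCS DP gives dp[5][5] = 3, so this is optimal.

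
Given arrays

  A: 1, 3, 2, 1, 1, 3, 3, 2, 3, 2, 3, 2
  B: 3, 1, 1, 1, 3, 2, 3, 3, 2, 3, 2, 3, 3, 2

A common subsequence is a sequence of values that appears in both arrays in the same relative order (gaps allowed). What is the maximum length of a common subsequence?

10

One common subsequence of length 10: 1 at A[1]=B[4], 3 at A[2]=B[5], 2 at A[3]=B[6], 3 at A[6]=B[7], 3 at A[7]=B[8], 2 at A[8]=B[9], 3 at A[9]=B[10], 2 at A[10]=B[11], 3 at A[11]=B[13], 2 at A[12]=B[14]. Since dp[12][14] = 10, nothing longer is possible.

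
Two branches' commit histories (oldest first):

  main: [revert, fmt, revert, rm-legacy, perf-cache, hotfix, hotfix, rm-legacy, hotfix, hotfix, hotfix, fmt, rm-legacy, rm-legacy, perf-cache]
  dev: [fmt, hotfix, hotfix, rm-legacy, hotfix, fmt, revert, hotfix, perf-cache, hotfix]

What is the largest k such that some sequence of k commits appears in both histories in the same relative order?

Taking fmt [2,1], hotfix [6,2], hotfix [7,3], rm-legacy [8,4], hotfix [9,5], hotfix [10,8], hotfix [11,10] gives a common subsequence of length 7. Since dp[15][10] = 7, nothing longer is possible.

7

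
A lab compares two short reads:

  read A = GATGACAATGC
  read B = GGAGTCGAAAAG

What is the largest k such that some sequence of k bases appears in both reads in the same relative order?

Let dp[i][j] be the LCS length of the first i bases of read A and the first j bases of read B. dp[i][j] = dp[i-1][j-1]+1 when the i-th and j-th bases match, else max(dp[i-1][j], dp[i][j-1]).
    ·  G  G  A  G  T  C  G  A  A  A  A  G
 ·  0  0  0  0  0  0  0  0  0  0  0  0  0
 G  0  1  1  1  1  1  1  1  1  1  1  1  1
 A  0  1  1  2  2  2  2  2  2  2  2  2  2
 T  0  1  1  2  2  3  3  3  3  3  3  3  3
 G  0  1  2  2  3  3  3  4  4  4  4  4  4
 A  0  1  2  3  3  3  3  4  5  5  5  5  5
 C  0  1  2  3  3  3  4  4  5  5  5  5  5
 A  0  1  2  3  3  3  4  4  5  6  6  6  6
 A  0  1  2  3  3  3  4  4  5  6  7  7  7
 T  0  1  2  3  3  4  4  4  5  6  7  7  7
 G  0  1  2  3  4  4  4  5  5  6  7  7  8
 C  0  1  2  3  4  4  5  5  5  6  7  7  8
dp[11][12] = 8. One LCS (by backtracking along matches): GATGAAAG.

8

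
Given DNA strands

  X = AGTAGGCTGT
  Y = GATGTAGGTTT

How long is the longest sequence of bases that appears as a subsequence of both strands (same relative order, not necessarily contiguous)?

Let dp[i][j] be the LCS length of the first i bases of X and the first j bases of Y. dp[i][j] = dp[i-1][j-1]+1 when the i-th and j-th bases match, else max(dp[i-1][j], dp[i][j-1]).
    ·  G  A  T  G  T  A  G  G  T  T  T
 ·  0  0  0  0  0  0  0  0  0  0  0  0
 A  0  0  1  1  1  1  1  1  1  1  1  1
 G  0  1  1  1  2  2  2  2  2  2  2  2
 T  0  1  1  2  2  3  3  3  3  3  3  3
 A  0  1  2  2  2  3  4  4  4  4  4  4
 G  0  1  2  2  3  3  4  5  5  5  5  5
 G  0  1  2  2  3  3  4  5  6  6  6  6
 C  0  1  2  2  3  3  4  5  6  6  6  6
 T  0  1  2  3  3  4  4  5  6  7  7  7
 G  0  1  2  3  4  4  4  5  6  7  7  7
 T  0  1  2  3  4  5  5  5  6  7  8  8
dp[10][11] = 8. One LCS (by backtracking along matches): AGTAGGTT.

8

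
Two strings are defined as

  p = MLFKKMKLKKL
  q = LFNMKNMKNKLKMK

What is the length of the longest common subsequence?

8

Taking L (p #2, q #1) → F (p #3, q #2) → K (p #4, q #5) → K (p #5, q #8) → K (p #7, q #10) → L (p #8, q #11) → K (p #9, q #12) → K (p #10, q #14) gives a common subsequence of length 8. Since dp[11][14] = 8, nothing longer is possible.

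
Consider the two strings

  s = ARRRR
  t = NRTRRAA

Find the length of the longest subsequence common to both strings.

3

Let dp[i][j] be the LCS length of the first i characters of s and the first j characters of t. dp[i][j] = dp[i-1][j-1]+1 when the i-th and j-th characters match, else max(dp[i-1][j], dp[i][j-1]).
    ·  N  R  T  R  R  A  A
 ·  0  0  0  0  0  0  0  0
 A  0  0  0  0  0  0  1  1
 R  0  0  1  1  1  1  1  1
 R  0  0  1  1  2  2  2  2
 R  0  0  1  1  2  3  3  3
 R  0  0  1  1  2  3  3  3
dp[5][7] = 3. One LCS (by backtracking along matches): RRR.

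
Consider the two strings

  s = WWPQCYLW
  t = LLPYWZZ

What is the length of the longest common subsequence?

Let dp[i][j] be the LCS length of the first i characters of s and the first j characters of t. dp[i][j] = dp[i-1][j-1]+1 when the i-th and j-th characters match, else max(dp[i-1][j], dp[i][j-1]).
    ·  L  L  P  Y  W  Z  Z
 ·  0  0  0  0  0  0  0  0
 W  0  0  0  0  0  1  1  1
 W  0  0  0  0  0  1  1  1
 P  0  0  0  1  1  1  1  1
 Q  0  0  0  1  1  1  1  1
 C  0  0  0  1  1  1  1  1
 Y  0  0  0  1  2  2  2  2
 L  0  1  1  1  2  2  2  2
 W  0  1  1  1  2  3  3  3
dp[8][7] = 3. One LCS (by backtracking along matches): PYW.

3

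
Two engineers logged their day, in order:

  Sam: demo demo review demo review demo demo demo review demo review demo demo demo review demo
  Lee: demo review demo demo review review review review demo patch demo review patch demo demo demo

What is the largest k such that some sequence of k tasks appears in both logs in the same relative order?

Match demo [1,3]; then demo [2,4]; then review [3,7]; then review [5,8]; then demo [6,9]; then demo [8,11]; then review [9,12]; then demo [13,14]; then demo [14,15]; then demo [16,16] — 10 tasks in the same relative order in both. The LCS DP gives dp[16][16] = 10, so this is optimal.

10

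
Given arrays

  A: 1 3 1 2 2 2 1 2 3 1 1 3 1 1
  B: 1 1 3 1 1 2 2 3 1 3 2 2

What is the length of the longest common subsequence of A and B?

8

Taking 1 (A #1, B #2) → 3 (A #2, B #3) → 1 (A #3, B #5) → 2 (A #6, B #6) → 2 (A #8, B #7) → 3 (A #9, B #8) → 1 (A #11, B #9) → 3 (A #12, B #10) gives a common subsequence of length 8. dp[14][12] = 8 confirms this is the maximum.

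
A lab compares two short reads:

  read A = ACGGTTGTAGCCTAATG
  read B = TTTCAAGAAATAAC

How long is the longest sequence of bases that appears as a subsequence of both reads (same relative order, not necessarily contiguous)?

Pick T (read A #5, read B #1), T (read A #6, read B #2), T (read A #8, read B #3), A (read A #9, read B #6), G (read A #10, read B #7), T (read A #13, read B #11), A (read A #14, read B #12), A (read A #15, read B #13); all 8 bases appear in both, in order. dp[17][14] = 8 confirms this is the maximum.

8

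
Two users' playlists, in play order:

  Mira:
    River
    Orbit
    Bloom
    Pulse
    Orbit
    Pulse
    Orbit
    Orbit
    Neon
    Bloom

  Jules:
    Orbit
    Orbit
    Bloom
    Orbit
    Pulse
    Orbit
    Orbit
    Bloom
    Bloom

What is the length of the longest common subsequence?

7

Taking Orbit at Mira[2]=Jules[2], Bloom at Mira[3]=Jules[3], Orbit at Mira[5]=Jules[4], Pulse at Mira[6]=Jules[5], Orbit at Mira[7]=Jules[6], Orbit at Mira[8]=Jules[7], Bloom at Mira[10]=Jules[9] gives a common subsequence of length 7. Since dp[10][9] = 7, nothing longer is possible.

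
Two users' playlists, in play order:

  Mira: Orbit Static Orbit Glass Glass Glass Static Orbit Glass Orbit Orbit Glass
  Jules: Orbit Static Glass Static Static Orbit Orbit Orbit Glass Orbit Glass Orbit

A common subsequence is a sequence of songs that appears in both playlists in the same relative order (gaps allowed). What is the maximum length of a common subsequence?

8

Pick Orbit at Mira[1]=Jules[1], then Static at Mira[2]=Jules[2], then Glass at Mira[4]=Jules[3], then Static at Mira[7]=Jules[5], then Orbit at Mira[8]=Jules[8], then Glass at Mira[9]=Jules[9], then Orbit at Mira[10]=Jules[10], then Orbit at Mira[11]=Jules[12]; all 8 songs appear in both, in order. The LCS DP gives dp[12][12] = 8, so this is optimal.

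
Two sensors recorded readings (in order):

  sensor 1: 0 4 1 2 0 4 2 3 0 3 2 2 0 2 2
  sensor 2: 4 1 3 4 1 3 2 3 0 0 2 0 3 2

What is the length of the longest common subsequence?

9

Match 4 (sensor 1 #2, sensor 2 #1); then 1 (sensor 1 #3, sensor 2 #2); then 4 (sensor 1 #6, sensor 2 #4); then 2 (sensor 1 #7, sensor 2 #7); then 3 (sensor 1 #8, sensor 2 #8); then 0 (sensor 1 #9, sensor 2 #10); then 2 (sensor 1 #12, sensor 2 #11); then 0 (sensor 1 #13, sensor 2 #12); then 2 (sensor 1 #15, sensor 2 #14) — 9 values in the same relative order in both, and the DP table's final entry dp[15][14] is also 9, so no common subsequence is longer.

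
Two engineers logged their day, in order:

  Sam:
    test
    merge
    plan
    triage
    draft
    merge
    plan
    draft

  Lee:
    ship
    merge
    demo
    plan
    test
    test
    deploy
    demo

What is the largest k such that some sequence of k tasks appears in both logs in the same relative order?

2

Pick merge [2,2], then plan [3,4]; all 2 tasks appear in both, in order. The LCS DP gives dp[8][8] = 2, so this is optimal.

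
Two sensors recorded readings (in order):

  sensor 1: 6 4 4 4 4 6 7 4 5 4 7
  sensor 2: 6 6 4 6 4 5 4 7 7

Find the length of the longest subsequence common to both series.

7

One common subsequence of length 7: 6 [1,2]; then 4 [5,3]; then 6 [6,4]; then 4 [8,5]; then 5 [9,6]; then 4 [10,7]; then 7 [11,9]. Since dp[11][9] = 7, nothing longer is possible.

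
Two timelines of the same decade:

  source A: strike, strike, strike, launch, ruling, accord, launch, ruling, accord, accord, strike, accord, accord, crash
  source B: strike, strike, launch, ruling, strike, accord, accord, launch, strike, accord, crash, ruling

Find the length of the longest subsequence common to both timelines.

Match strike at source A[2]=source B[1]; then strike at source A[3]=source B[2]; then launch at source A[4]=source B[3]; then ruling at source A[5]=source B[4]; then accord at source A[6]=source B[7]; then launch at source A[7]=source B[8]; then strike at source A[11]=source B[9]; then accord at source A[13]=source B[10]; then crash at source A[14]=source B[11] — 9 events in the same relative order in both. dp[14][12] = 9 confirms this is the maximum.

9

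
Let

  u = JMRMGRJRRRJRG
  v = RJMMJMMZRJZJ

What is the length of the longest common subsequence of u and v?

6

Taking J [1,5] → M [2,6] → M [4,7] → R [6,9] → J [7,10] → J [11,12] gives a common subsequence of length 6. dp[13][12] = 6 confirms this is the maximum.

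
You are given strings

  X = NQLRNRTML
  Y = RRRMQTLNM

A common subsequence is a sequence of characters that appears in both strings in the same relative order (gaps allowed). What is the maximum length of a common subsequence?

Match Q (X #2, Y #5); then L (X #3, Y #7); then N (X #5, Y #8); then M (X #8, Y #9) — 4 characters in the same relative order in both. Since dp[9][9] = 4, nothing longer is possible.

4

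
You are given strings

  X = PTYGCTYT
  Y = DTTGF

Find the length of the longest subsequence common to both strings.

2

Let dp[i][j] be the LCS length of the first i characters of X and the first j characters of Y. dp[i][j] = dp[i-1][j-1]+1 when the i-th and j-th characters match, else max(dp[i-1][j], dp[i][j-1]).
    ·  D  T  T  G  F
 ·  0  0  0  0  0  0
 P  0  0  0  0  0  0
 T  0  0  1  1  1  1
 Y  0  0  1  1  1  1
 G  0  0  1  1  2  2
 C  0  0  1  1  2  2
 T  0  0  1  2  2  2
 Y  0  0  1  2  2  2
 T  0  0  1  2  2  2
dp[8][5] = 2. One LCS (by backtracking along matches): TG.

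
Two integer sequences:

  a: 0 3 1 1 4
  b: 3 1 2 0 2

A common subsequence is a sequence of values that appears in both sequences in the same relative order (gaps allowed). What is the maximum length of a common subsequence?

Pick 3 [2,1]; then 1 [3,2]; all 2 values appear in both, in order. The LCS DP gives dp[5][5] = 2, so this is optimal.

2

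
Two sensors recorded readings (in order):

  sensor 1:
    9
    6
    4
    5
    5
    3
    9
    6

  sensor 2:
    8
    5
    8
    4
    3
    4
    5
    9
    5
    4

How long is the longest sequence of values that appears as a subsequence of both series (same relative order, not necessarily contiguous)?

Let dp[i][j] be the LCS length of the first i values of sensor 1 and the first j values of sensor 2. dp[i][j] = dp[i-1][j-1]+1 when the i-th and j-th values match, else max(dp[i-1][j], dp[i][j-1]).
    ·  8  5  8  4  3  4  5  9  5  4
 ·  0  0  0  0  0  0  0  0  0  0  0
 9  0  0  0  0  0  0  0  0  1  1  1
 6  0  0  0  0  0  0  0  0  1  1  1
 4  0  0  0  0  1  1  1  1  1  1  2
 5  0  0  1  1  1  1  1  2  2  2  2
 5  0  0  1  1  1  1  1  2  2  3  3
 3  0  0  1  1  1  2  2  2  2  3  3
 9  0  0  1  1  1  2  2  2  3  3  3
 6  0  0  1  1  1  2  2  2  3  3  3
dp[8][10] = 3. One LCS (by backtracking along matches): 4, 5, 5.

3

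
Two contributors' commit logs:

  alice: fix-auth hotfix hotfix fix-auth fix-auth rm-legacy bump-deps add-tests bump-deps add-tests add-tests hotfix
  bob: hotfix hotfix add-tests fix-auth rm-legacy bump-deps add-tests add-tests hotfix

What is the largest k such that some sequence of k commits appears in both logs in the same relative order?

8

One common subsequence of length 8: hotfix at alice[2]=bob[1], then hotfix at alice[3]=bob[2], then fix-auth at alice[5]=bob[4], then rm-legacy at alice[6]=bob[5], then bump-deps at alice[9]=bob[6], then add-tests at alice[10]=bob[7], then add-tests at alice[11]=bob[8], then hotfix at alice[12]=bob[9]. dp[12][9] = 8 confirms this is the maximum.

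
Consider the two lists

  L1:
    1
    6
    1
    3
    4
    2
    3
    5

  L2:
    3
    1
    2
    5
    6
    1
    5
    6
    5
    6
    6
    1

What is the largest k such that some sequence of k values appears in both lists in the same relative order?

4

Let dp[i][j] be the LCS length of the first i values of L1 and the first j values of L2. dp[i][j] = dp[i-1][j-1]+1 when the i-th and j-th values match, else max(dp[i-1][j], dp[i][j-1]).
    ·  3  1  2  5  6  1  5  6  5  6  6  1
 ·  0  0  0  0  0  0  0  0  0  0  0  0  0
 1  0  0  1  1  1  1  1  1  1  1  1  1  1
 6  0  0  1  1  1  2  2  2  2  2  2  2  2
 1  0  0  1  1  1  2  3  3  3  3  3  3  3
 3  0  1  1  1  1  2  3  3  3  3  3  3  3
 4  0  1  1  1  1  2  3  3  3  3  3  3  3
 2  0  1  1  2  2  2  3  3  3  3  3  3  3
 3  0  1  1  2  2  2  3  3  3  3  3  3  3
 5  0  1  1  2  3  3  3  4  4  4  4  4  4
dp[8][12] = 4. One LCS (by backtracking along matches): 1, 6, 1, 5.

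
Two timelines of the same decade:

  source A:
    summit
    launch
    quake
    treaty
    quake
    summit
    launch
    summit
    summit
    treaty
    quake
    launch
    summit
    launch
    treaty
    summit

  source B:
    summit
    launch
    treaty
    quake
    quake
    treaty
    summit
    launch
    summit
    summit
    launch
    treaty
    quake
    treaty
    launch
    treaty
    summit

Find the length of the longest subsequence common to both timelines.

Pick summit (source A #1, source B #1); then launch (source A #2, source B #2); then quake (source A #3, source B #5); then treaty (source A #4, source B #6); then summit (source A #6, source B #7); then launch (source A #7, source B #8); then summit (source A #8, source B #9); then summit (source A #9, source B #10); then treaty (source A #10, source B #12); then quake (source A #11, source B #13); then launch (source A #14, source B #15); then treaty (source A #15, source B #16); then summit (source A #16, source B #17); all 13 events appear in both, in order. dp[16][17] = 13 confirms this is the maximum.

13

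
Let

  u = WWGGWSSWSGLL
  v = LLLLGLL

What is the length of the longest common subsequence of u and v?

3

One common subsequence of length 3: G at u[10]=v[5]; then L at u[11]=v[6]; then L at u[12]=v[7]. dp[12][7] = 3 confirms this is the maximum.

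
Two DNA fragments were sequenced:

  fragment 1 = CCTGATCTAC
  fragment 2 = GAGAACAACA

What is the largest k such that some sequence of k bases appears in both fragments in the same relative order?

5

Let dp[i][j] be the LCS length of the first i bases of fragment 1 and the first j bases of fragment 2. dp[i][j] = dp[i-1][j-1]+1 when the i-th and j-th bases match, else max(dp[i-1][j], dp[i][j-1]).
    ·  G  A  G  A  A  C  A  A  C  A
 ·  0  0  0  0  0  0  0  0  0  0  0
 C  0  0  0  0  0  0  1  1  1  1  1
 C  0  0  0  0  0  0  1  1  1  2  2
 T  0  0  0  0  0  0  1  1  1  2  2
 G  0  1  1  1  1  1  1  1  1  2  2
 A  0  1  2  2  2  2  2  2  2  2  3
 T  0  1  2  2  2  2  2  2  2  2  3
 C  0  1  2  2  2  2  3  3  3  3  3
 T  0  1  2  2  2  2  3  3  3  3  3
 A  0  1  2  2  3  3  3  4  4  4  4
 C  0  1  2  2  3  3  4  4  4  5  5
dp[10][10] = 5. One LCS (by backtracking along matches): GACAC.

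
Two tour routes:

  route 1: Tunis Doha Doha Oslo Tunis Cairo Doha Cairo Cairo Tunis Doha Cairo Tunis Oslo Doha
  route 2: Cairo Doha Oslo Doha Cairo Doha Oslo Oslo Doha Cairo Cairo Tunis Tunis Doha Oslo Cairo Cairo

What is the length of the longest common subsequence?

Pick Doha [2,4] → Doha [3,6] → Oslo [4,8] → Doha [7,9] → Cairo [8,10] → Cairo [9,11] → Tunis [10,13] → Doha [11,14] → Cairo [12,17]; all 9 stops appear in both, in order. dp[15][17] = 9 confirms this is the maximum.

9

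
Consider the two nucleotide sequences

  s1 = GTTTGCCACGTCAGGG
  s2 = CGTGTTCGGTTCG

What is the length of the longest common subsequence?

Match G (s1 #1, s2 #2); then T (s1 #2, s2 #3); then T (s1 #3, s2 #5); then T (s1 #4, s2 #6); then G (s1 #5, s2 #8); then G (s1 #10, s2 #9); then T (s1 #11, s2 #11); then C (s1 #12, s2 #12); then G (s1 #16, s2 #13) — 9 bases in the same relative order in both, and the DP table's final entry dp[16][13] is also 9, so no common subsequence is longer.

9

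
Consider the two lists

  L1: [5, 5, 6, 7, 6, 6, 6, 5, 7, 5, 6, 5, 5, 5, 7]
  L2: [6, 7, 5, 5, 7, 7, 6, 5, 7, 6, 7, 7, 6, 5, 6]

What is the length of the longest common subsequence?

8

Pick 5 [1,3], then 5 [2,4], then 6 [3,7], then 7 [4,9], then 6 [5,10], then 6 [7,13], then 5 [10,14], then 6 [11,15]; all 8 values appear in both, in order. The LCS DP gives dp[15][15] = 8, so this is optimal.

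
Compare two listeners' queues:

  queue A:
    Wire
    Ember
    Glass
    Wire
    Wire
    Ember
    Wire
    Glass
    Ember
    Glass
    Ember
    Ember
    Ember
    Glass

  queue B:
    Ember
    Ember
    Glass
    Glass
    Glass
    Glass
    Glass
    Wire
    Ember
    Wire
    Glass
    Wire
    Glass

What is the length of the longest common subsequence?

7

Match Ember (queue A #2, queue B #2), Glass (queue A #3, queue B #7), Wire (queue A #5, queue B #8), Ember (queue A #6, queue B #9), Wire (queue A #7, queue B #10), Glass (queue A #8, queue B #11), Glass (queue A #14, queue B #13) — 7 songs in the same relative order in both, and the DP table's final entry dp[14][13] is also 7, so no common subsequence is longer.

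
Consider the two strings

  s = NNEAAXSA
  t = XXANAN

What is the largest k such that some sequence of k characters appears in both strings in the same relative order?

Taking N (s #1, t #4), N (s #2, t #6) gives a common subsequence of length 2, and the DP table's final entry dp[8][6] is also 2, so no common subsequence is longer.

2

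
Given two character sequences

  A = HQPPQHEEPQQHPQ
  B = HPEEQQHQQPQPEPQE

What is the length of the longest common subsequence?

Taking H [1,1] → P [4,2] → E [7,3] → E [8,4] → Q [10,5] → Q [11,6] → H [12,7] → P [13,14] → Q [14,15] gives a common subsequence of length 9. dp[14][16] = 9 confirms this is the maximum.

9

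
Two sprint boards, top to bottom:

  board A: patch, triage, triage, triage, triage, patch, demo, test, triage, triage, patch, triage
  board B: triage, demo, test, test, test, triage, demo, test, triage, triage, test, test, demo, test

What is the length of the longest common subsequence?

Pick triage at board A[2]=board B[1], triage at board A[3]=board B[6], triage at board A[4]=board B[9], triage at board A[5]=board B[10], demo at board A[7]=board B[13], test at board A[8]=board B[14]; all 6 tasks appear in both, in order. dp[12][14] = 6 confirms this is the maximum.

6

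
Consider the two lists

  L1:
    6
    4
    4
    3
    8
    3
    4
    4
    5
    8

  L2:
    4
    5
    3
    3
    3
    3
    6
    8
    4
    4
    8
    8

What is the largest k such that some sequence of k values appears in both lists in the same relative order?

Let dp[i][j] be the LCS length of the first i values of L1 and the first j values of L2. dp[i][j] = dp[i-1][j-1]+1 when the i-th and j-th values match, else max(dp[i-1][j], dp[i][j-1]).
    ·  4  5  3  3  3  3  6  8  4  4  8  8
 ·  0  0  0  0  0  0  0  0  0  0  0  0  0
 6  0  0  0  0  0  0  0  1  1  1  1  1  1
 4  0  1  1  1  1  1  1  1  1  2  2  2  2
 4  0  1  1  1  1  1  1  1  1  2  3  3  3
 3  0  1  1  2  2  2  2  2  2  2  3  3  3
 8  0  1  1  2  2  2  2  2  3  3  3  4  4
 3  0  1  1  2  3  3  3  3  3  3  3  4  4
 4  0  1  1  2  3  3  3  3  3  4  4  4  4
 4  0  1  1  2  3  3  3  3  3  4  5  5  5
 5  0  1  2  2  3  3  3  3  3  4  5  5  5
 8  0  1  2  2  3  3  3  3  4  4  5  6  6
dp[10][12] = 6. One LCS (by backtracking along matches): 4, 3, 8, 4, 4, 8.

6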